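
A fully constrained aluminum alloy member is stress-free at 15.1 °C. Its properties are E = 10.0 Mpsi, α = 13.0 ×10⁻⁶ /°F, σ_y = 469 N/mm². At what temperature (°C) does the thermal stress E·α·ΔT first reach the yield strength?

306 °C

E = 10.0 Mpsi = 68.95 GPa.
α = 13.0×10⁻⁶/°F × 9/5 = 23.4×10⁻⁶/K.
σ_y = 469 N/mm² = 469.0 MPa.
E·α·ΔT = 469.0 MPa ⇒ ΔT = 469.0 / (68.95×10³ × 23.4×10⁻⁶) = 290.7 K.
T = 15.1 + 290.7 = 305.8 °C.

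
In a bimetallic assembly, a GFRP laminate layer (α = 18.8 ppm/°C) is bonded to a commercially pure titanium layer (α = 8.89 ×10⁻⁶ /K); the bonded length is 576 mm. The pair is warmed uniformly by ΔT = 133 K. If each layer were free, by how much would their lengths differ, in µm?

759 µm

Δα = |18.8 − 8.89|×10⁻⁶/K = 9.91×10⁻⁶/K.
ΔL_mismatch = Δα·L·ΔT = 9.91×10⁻⁶ × 576.0 mm × 133.0 K = 759 µm.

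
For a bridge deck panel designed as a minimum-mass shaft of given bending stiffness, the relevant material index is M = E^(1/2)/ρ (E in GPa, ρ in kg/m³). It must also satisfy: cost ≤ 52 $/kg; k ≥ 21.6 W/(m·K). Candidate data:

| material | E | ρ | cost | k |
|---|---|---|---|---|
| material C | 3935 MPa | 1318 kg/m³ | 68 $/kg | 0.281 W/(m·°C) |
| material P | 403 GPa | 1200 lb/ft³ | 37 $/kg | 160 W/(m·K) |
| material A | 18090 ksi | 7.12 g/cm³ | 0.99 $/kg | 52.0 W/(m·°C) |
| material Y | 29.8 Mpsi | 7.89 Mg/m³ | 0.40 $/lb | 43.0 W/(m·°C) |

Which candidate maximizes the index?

material Y

Screen on constraints: cost ≤ 52 $/kg; k ≥ 21.6 W/(m·K). Survivors: material P, material A, material Y.
Putting every candidate on a common basis:
  material P: E = 403.0 GPa, ρ = 19220 kg/m³
  material A: E = 124.7 GPa, ρ = 7120 kg/m³
  material Y: E = 205.5 GPa, ρ = 7890 kg/m³
  material Y: M = 1.82×10⁻³
  material A: M = 1.57×10⁻³
  material P: M = 1.04×10⁻³
Highest index: material Y.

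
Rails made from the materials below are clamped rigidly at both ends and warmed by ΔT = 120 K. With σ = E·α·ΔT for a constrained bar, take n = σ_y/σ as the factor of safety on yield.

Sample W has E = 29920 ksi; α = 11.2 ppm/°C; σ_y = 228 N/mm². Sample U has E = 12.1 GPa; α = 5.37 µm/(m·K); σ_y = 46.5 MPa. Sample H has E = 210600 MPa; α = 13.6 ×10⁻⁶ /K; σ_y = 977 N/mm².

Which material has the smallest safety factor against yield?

In consistent units (E in GPa, α in ×10⁻⁶/K, σ_y in MPa):
  sample W: E = 206.3, α = 11.2, σ_y = 228.0 → σ = 277 MPa, n = 0.822
  sample U: E = 12.10, α = 5.37, σ_y = 46.50 → σ = 7.80 MPa, n = 5.96
  sample H: E = 210.6, α = 13.6, σ_y = 977.0 → σ = 344 MPa, n = 2.84
Smallest n: sample W with n = 0.822.

sample W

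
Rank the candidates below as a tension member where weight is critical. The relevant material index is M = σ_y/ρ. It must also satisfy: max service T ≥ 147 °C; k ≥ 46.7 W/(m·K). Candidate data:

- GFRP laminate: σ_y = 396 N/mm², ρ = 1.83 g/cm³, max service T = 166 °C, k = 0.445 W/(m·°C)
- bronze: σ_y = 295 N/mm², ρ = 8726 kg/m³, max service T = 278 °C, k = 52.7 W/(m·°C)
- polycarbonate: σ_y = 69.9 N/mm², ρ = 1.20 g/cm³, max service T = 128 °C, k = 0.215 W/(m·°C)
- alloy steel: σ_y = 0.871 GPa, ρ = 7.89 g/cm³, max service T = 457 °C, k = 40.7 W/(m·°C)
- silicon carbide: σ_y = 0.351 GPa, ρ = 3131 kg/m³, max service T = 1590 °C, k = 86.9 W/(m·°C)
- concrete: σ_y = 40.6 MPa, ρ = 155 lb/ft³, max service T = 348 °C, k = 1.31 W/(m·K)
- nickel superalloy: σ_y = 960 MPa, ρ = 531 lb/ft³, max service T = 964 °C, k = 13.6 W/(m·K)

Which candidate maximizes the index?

Screen on constraints: max service T ≥ 147 °C; k ≥ 46.7 W/(m·K). Survivors: bronze, silicon carbide.
In SI units:
  bronze: σ_y = 295.0 MPa, ρ = 8726 kg/m³
  silicon carbide: σ_y = 351.0 MPa, ρ = 3131 kg/m³
  silicon carbide: M = 112 kN·m/kg
  bronze: M = 33.8 kN·m/kg
The maximum is for silicon carbide.

silicon carbide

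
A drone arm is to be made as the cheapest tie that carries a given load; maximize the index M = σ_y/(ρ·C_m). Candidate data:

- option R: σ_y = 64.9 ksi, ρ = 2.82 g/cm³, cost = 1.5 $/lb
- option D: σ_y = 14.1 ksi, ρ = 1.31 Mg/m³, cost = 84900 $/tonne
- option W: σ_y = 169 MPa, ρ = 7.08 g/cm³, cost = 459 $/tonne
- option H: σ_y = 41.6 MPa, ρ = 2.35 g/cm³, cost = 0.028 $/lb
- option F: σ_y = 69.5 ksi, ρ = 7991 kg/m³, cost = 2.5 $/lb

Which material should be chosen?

After converting to SI:
  option R: σ_y = 447.5 MPa, ρ = 2820 kg/m³, cost = 3.307 $/kg
  option D: σ_y = 97.22 MPa, ρ = 1310 kg/m³, cost = 84.90 $/kg
  option W: σ_y = 169.0 MPa, ρ = 7080 kg/m³, cost = 0.4590 $/kg
  option H: σ_y = 41.60 MPa, ρ = 2350 kg/m³, cost = 0.06173 $/kg
  option F: σ_y = 479.2 MPa, ρ = 7991 kg/m³, cost = 5.511 $/kg
  option H: M = 287 kN·m per $
  option W: M = 52.0 kN·m per $
  option R: M = 48.0 kN·m per $
  option F: M = 10.9 kN·m per $
  option D: M = 0.874 kN·m per $
Option H has the largest M.

option H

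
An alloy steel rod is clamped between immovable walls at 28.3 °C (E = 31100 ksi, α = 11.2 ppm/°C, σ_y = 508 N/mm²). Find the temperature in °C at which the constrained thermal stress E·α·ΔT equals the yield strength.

E = 31100 ksi = 214.4 GPa.
σ_y = 508 N/mm² = 508.0 MPa.
E·α·ΔT = 508.0 MPa ⇒ ΔT = 508.0 / (214.4×10³ × 11.2×10⁻⁶) = 211.5 K.
T = 28.3 + 211.5 = 239.8 °C.

240 °C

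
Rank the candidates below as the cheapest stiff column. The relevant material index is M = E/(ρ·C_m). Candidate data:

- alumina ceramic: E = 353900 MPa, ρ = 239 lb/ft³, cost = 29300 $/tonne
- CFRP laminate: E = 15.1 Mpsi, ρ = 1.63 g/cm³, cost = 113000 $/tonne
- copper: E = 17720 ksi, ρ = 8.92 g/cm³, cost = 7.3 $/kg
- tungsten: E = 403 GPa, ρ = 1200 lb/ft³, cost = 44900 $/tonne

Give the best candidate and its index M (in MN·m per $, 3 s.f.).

Convert each candidate to consistent units, then evaluate M:
  alumina ceramic: E = 353.9 GPa, ρ = 3828 kg/m³, cost = 29.30 $/kg
  CFRP laminate: E = 104.1 GPa, ρ = 1630 kg/m³, cost = 113.0 $/kg
  copper: E = 122.2 GPa, ρ = 8920 kg/m³, cost = 7.300 $/kg
  tungsten: E = 403.0 GPa, ρ = 19220 kg/m³, cost = 44.90 $/kg
  alumina ceramic: M = 3.15 MN·m per $
  copper: M = 1.88 MN·m per $
  CFRP laminate: M = 0.565 MN·m per $
  tungsten: M = 0.467 MN·m per $
The maximum is for alumina ceramic.

alumina ceramic, M = 3.15 MN·m per $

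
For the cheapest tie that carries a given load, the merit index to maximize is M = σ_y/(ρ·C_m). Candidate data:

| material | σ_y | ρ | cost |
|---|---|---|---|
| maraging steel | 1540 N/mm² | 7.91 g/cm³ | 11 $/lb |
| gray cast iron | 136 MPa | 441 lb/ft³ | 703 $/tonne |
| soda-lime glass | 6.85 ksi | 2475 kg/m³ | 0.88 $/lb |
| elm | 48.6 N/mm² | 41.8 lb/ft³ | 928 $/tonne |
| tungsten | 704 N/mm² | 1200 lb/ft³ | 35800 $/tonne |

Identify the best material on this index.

elm

Convert each candidate to consistent units, then evaluate M:
  maraging steel: σ_y = 1540 MPa, ρ = 7910 kg/m³, cost = 24.25 $/kg
  gray cast iron: σ_y = 136.0 MPa, ρ = 7064 kg/m³, cost = 0.7030 $/kg
  soda-lime glass: σ_y = 47.23 MPa, ρ = 2475 kg/m³, cost = 1.940 $/kg
  elm: σ_y = 48.60 MPa, ρ = 669.6 kg/m³, cost = 0.9280 $/kg
  tungsten: σ_y = 704.0 MPa, ρ = 19220 kg/m³, cost = 35.80 $/kg
  elm: M = 78.2 kN·m per $
  gray cast iron: M = 27.4 kN·m per $
  soda-lime glass: M = 9.84 kN·m per $
  maraging steel: M = 8.03 kN·m per $
  tungsten: M = 1.02 kN·m per $
The maximum is for elm.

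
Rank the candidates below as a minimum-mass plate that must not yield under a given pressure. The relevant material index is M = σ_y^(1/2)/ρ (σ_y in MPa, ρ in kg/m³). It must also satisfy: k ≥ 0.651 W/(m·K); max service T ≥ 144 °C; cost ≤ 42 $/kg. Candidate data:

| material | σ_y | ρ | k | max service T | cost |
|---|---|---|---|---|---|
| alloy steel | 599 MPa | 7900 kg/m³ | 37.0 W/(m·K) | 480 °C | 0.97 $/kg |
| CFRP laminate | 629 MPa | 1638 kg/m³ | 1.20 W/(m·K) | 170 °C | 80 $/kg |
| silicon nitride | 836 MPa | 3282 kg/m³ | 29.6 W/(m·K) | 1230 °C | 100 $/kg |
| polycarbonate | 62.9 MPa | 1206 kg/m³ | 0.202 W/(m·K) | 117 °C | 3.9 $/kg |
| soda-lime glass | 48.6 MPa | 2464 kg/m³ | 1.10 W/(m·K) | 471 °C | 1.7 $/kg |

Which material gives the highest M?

Screen on constraints: k ≥ 0.651 W/(m·K); max service T ≥ 144 °C; cost ≤ 42 $/kg. Survivors: alloy steel, soda-lime glass.
Per-candidate index values:
  alloy steel: M = 3.10×10⁻³
  soda-lime glass: M = 2.83×10⁻³
The maximum is for alloy steel.

alloy steel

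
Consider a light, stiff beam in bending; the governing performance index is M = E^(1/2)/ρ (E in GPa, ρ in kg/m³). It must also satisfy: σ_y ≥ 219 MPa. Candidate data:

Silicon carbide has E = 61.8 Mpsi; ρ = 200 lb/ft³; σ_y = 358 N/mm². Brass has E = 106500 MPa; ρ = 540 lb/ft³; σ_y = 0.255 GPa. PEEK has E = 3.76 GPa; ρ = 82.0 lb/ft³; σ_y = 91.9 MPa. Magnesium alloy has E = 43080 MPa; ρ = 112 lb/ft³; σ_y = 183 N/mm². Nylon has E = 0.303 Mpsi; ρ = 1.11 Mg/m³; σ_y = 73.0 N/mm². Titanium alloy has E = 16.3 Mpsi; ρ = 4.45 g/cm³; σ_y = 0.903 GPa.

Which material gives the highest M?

silicon carbide

Screen on constraints: σ_y ≥ 219 MPa. Survivors: silicon carbide, brass, titanium alloy.
Normalizing units and computing the index:
  silicon carbide: E = 426.1 GPa, ρ = 3204 kg/m³
  brass: E = 106.5 GPa, ρ = 8650 kg/m³
  titanium alloy: E = 112.4 GPa, ρ = 4450 kg/m³
  silicon carbide: M = 6.44×10⁻³
  titanium alloy: M = 2.38×10⁻³
  brass: M = 1.19×10⁻³
Highest index: silicon carbide.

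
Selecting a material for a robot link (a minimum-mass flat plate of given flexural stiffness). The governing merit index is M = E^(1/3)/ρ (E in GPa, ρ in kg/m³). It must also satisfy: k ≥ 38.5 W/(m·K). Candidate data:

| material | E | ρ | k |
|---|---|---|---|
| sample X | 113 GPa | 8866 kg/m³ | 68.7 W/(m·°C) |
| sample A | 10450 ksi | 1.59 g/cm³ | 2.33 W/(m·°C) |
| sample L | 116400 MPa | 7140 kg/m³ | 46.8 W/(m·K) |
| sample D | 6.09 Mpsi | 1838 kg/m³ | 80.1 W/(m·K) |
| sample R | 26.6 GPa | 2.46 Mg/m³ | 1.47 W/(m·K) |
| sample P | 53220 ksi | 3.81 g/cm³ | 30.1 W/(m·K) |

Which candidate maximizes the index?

Screen on constraints: k ≥ 38.5 W/(m·K). Survivors: sample X, sample L, sample D.
Convert each candidate to consistent units, then evaluate M:
  sample X: E = 113.0 GPa, ρ = 8866 kg/m³
  sample L: E = 116.4 GPa, ρ = 7140 kg/m³
  sample D: E = 41.99 GPa, ρ = 1838 kg/m³
  sample D: M = 1.89×10⁻³
  sample L: M = 0.684×10⁻³
  sample X: M = 0.545×10⁻³
The maximum is for sample D.

sample D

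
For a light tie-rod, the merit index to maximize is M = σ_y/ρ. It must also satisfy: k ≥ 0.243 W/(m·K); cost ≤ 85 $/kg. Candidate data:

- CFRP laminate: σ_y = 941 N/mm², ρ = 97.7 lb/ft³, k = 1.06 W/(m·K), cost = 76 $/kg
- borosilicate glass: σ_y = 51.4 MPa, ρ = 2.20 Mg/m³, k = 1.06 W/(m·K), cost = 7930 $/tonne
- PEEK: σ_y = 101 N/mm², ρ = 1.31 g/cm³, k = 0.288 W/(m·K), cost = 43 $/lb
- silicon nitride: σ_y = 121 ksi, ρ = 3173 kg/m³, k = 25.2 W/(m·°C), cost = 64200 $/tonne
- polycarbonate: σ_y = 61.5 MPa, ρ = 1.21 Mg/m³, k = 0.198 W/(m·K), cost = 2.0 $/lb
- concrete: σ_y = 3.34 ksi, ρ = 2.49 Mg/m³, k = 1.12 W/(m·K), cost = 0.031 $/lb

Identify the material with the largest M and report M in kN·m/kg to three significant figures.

CFRP laminate, M = 601 kN·m/kg

Screen on constraints: k ≥ 0.243 W/(m·K); cost ≤ 85 $/kg. Survivors: CFRP laminate, borosilicate glass, silicon nitride, concrete.
Putting every candidate on a common basis:
  CFRP laminate: σ_y = 941.0 MPa, ρ = 1565 kg/m³
  borosilicate glass: σ_y = 51.40 MPa, ρ = 2200 kg/m³
  silicon nitride: σ_y = 834.3 MPa, ρ = 3173 kg/m³
  concrete: σ_y = 23.03 MPa, ρ = 2490 kg/m³
  CFRP laminate: M = 601 kN·m/kg
  silicon nitride: M = 263 kN·m/kg
  borosilicate glass: M = 23.4 kN·m/kg
  concrete: M = 9.25 kN·m/kg
The maximum is for CFRP laminate.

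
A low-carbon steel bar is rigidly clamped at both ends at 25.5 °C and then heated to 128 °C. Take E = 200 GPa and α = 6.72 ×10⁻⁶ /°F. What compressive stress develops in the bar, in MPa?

248 MPa

α = 6.72×10⁻⁶/°F × 9/5 = 12.1×10⁻⁶/K.
ΔT = 102.5 K. Constrained thermal stress σ = E·α·ΔT = 200.0×10³ MPa × 12.1×10⁻⁶ × 102.5 = 248 MPa (compressive).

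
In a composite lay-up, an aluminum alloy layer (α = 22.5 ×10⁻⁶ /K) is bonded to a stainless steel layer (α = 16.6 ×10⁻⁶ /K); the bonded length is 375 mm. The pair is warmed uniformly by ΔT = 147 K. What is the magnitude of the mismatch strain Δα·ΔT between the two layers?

Δα = |22.5 − 16.6|×10⁻⁶/K = 5.90×10⁻⁶/K.
Mismatch strain = Δα·ΔT = 5.90×10⁻⁶ × 147.0 = 8.67×10⁻⁴.

8.67×10⁻⁴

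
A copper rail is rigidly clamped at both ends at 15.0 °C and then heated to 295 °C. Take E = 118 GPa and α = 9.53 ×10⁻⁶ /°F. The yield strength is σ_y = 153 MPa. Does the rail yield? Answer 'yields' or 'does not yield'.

yields

α = 9.53×10⁻⁶/°F × 9/5 = 17.2×10⁻⁶/K.
ΔT = 280.0 K. Constrained thermal stress σ = E·α·ΔT = 118.0×10³ MPa × 17.2×10⁻⁶ × 280.0 = 567 MPa (compressive).
Compare to σ_y = 153 MPa: σ ≥ σ_y, so it yields.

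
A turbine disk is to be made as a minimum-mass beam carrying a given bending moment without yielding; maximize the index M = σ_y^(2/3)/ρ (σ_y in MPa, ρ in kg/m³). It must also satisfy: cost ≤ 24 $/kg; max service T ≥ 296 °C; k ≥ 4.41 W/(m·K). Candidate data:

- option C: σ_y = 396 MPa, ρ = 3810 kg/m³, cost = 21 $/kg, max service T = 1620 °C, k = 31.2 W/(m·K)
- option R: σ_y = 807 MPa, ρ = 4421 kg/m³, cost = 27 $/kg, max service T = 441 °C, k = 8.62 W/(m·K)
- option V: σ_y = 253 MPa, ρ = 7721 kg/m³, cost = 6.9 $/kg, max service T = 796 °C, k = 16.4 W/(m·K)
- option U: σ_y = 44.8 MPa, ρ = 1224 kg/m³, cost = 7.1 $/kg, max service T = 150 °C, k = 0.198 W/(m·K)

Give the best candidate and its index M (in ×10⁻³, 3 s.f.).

Screen on constraints: cost ≤ 24 $/kg; max service T ≥ 296 °C; k ≥ 4.41 W/(m·K). Survivors: option C, option V.
Computing M directly (units already consistent):
  option C: M = 14.2×10⁻³
  option V: M = 5.18×10⁻³
Option C ranks first.

option C, M = 14.2×10⁻³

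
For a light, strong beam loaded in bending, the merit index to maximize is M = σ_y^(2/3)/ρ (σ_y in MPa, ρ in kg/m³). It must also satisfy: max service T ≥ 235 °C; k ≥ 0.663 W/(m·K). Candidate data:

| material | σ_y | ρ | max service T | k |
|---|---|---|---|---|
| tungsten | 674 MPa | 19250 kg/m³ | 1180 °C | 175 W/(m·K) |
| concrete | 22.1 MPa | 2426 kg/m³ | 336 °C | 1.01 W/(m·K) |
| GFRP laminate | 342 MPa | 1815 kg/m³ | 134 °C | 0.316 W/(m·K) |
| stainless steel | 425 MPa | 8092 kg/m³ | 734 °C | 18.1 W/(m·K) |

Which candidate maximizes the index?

stainless steel

Screen on constraints: max service T ≥ 235 °C; k ≥ 0.663 W/(m·K). Survivors: tungsten, concrete, stainless steel.
Evaluate M for each candidate:
  stainless steel: M = 6.99×10⁻³
  tungsten: M = 3.99×10⁻³
  concrete: M = 3.25×10⁻³
Stainless steel has the largest M.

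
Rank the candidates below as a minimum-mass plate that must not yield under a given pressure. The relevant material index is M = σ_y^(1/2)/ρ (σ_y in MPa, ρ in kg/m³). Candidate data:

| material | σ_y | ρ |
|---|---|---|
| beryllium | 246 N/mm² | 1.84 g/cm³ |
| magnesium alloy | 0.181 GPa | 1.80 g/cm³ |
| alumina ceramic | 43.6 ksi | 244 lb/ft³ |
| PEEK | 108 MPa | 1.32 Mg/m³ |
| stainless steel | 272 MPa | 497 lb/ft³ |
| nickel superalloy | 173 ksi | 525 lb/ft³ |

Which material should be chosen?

beryllium

In SI units:
  beryllium: σ_y = 246.0 MPa, ρ = 1840 kg/m³
  magnesium alloy: σ_y = 181.0 MPa, ρ = 1800 kg/m³
  alumina ceramic: σ_y = 300.6 MPa, ρ = 3909 kg/m³
  PEEK: σ_y = 108.0 MPa, ρ = 1320 kg/m³
  stainless steel: σ_y = 272.0 MPa, ρ = 7961 kg/m³
  nickel superalloy: σ_y = 1193 MPa, ρ = 8410 kg/m³
  beryllium: M = 8.52×10⁻³
  PEEK: M = 7.87×10⁻³
  magnesium alloy: M = 7.47×10⁻³
  alumina ceramic: M = 4.44×10⁻³
  nickel superalloy: M = 4.11×10⁻³
  stainless steel: M = 2.07×10⁻³
Beryllium ranks first.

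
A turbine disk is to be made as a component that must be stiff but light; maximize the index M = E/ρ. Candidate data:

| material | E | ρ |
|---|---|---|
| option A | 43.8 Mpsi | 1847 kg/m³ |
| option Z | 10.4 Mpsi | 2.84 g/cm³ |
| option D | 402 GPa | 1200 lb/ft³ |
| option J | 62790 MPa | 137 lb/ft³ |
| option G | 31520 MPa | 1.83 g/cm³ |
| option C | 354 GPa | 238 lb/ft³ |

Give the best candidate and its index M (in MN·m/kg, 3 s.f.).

Normalizing units and computing the index:
  option A: E = 302.0 GPa, ρ = 1847 kg/m³
  option Z: E = 71.71 GPa, ρ = 2840 kg/m³
  option D: E = 402.0 GPa, ρ = 19220 kg/m³
  option J: E = 62.79 GPa, ρ = 2195 kg/m³
  option G: E = 31.52 GPa, ρ = 1830 kg/m³
  option C: E = 354.0 GPa, ρ = 3812 kg/m³
  option A: M = 164 MN·m/kg
  option C: M = 92.9 MN·m/kg
  option J: M = 28.6 MN·m/kg
  option Z: M = 25.2 MN·m/kg
  option D: M = 20.9 MN·m/kg
  option G: M = 17.2 MN·m/kg
Highest index: option A.

option A, M = 164 MN·m/kg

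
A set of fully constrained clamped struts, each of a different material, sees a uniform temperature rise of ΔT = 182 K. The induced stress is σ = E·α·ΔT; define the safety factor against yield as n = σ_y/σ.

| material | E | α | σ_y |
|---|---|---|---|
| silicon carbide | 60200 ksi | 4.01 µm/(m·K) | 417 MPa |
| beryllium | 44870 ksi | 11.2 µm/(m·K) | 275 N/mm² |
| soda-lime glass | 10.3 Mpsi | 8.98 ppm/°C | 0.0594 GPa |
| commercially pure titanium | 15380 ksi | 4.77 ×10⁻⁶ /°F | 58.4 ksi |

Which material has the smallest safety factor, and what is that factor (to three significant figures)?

beryllium, n = 0.436

Converting E to GPa, α to ×10⁻⁶/K, σ_y to MPa, then σ and n for each:
  silicon carbide: E = 415.1, α = 4.01, σ_y = 417.0 → σ = 303 MPa, n = 1.38
  beryllium: E = 309.4, α = 11.2, σ_y = 275.0 → σ = 631 MPa, n = 0.436
  soda-lime glass: E = 71.02, α = 8.98, σ_y = 59.40 → σ = 116 MPa, n = 0.512
  commercially pure titanium: E = 106.0, α = 8.59, σ_y = 402.7 → σ = 166 MPa, n = 2.43
Smallest n: beryllium with n = 0.436.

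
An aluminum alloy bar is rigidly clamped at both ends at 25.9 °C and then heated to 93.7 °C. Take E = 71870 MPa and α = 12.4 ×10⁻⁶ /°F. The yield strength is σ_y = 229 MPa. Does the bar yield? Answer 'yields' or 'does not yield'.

does not yield

E = 71870 MPa = 71.87 GPa.
α = 12.4×10⁻⁶/°F × 9/5 = 22.3×10⁻⁶/K.
ΔT = 67.80 K. Constrained thermal stress σ = E·α·ΔT = 71.87×10³ MPa × 22.3×10⁻⁶ × 67.80 = 109 MPa (compressive).
Compare to σ_y = 229 MPa: σ < σ_y, so it does not yield.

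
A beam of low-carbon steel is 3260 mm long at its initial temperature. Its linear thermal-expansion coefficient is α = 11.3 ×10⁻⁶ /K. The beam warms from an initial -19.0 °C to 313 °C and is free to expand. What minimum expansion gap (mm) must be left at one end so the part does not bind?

ΔT = 313 − (-19.0) = 332.0 K.
ΔL = α·L₀·ΔT = 11.3×10⁻⁶ × 3260 mm × 332.0 K = 12.2 mm.

12.2 mm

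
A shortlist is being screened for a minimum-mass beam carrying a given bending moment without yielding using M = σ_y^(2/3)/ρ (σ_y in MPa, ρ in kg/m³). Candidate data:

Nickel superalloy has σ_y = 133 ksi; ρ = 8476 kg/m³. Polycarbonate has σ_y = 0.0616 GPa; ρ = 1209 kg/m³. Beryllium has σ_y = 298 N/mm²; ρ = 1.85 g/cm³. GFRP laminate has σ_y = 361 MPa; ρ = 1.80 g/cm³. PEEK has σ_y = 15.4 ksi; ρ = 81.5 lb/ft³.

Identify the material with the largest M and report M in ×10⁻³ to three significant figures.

Putting every candidate on a common basis:
  nickel superalloy: σ_y = 917.0 MPa, ρ = 8476 kg/m³
  polycarbonate: σ_y = 61.60 MPa, ρ = 1209 kg/m³
  beryllium: σ_y = 298.0 MPa, ρ = 1850 kg/m³
  GFRP laminate: σ_y = 361.0 MPa, ρ = 1800 kg/m³
  PEEK: σ_y = 106.2 MPa, ρ = 1306 kg/m³
  GFRP laminate: M = 28.2×10⁻³
  beryllium: M = 24.1×10⁻³
  PEEK: M = 17.2×10⁻³
  polycarbonate: M = 12.9×10⁻³
  nickel superalloy: M = 11.1×10⁻³
GFRP laminate has the largest M.

GFRP laminate, M = 28.2×10⁻³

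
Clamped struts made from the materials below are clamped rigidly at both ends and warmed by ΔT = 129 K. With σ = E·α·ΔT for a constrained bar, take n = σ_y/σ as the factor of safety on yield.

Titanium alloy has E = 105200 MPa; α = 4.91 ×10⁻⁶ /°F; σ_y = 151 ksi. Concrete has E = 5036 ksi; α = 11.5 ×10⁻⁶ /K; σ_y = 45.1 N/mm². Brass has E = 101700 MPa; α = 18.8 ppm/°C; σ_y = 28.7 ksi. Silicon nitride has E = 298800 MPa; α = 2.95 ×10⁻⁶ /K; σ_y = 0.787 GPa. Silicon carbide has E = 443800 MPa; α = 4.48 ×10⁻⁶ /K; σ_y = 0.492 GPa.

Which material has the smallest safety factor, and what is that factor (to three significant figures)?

Converting E to GPa, α to ×10⁻⁶/K, σ_y to MPa, then σ and n for each:
  titanium alloy: E = 105.2, α = 8.84, σ_y = 1041 → σ = 120 MPa, n = 8.68
  concrete: E = 34.72, α = 11.5, σ_y = 45.10 → σ = 51.5 MPa, n = 0.876
  brass: E = 101.7, α = 18.8, σ_y = 197.9 → σ = 247 MPa, n = 0.802
  silicon nitride: E = 298.8, α = 2.95, σ_y = 787.0 → σ = 114 MPa, n = 6.92
  silicon carbide: E = 443.8, α = 4.48, σ_y = 492.0 → σ = 256 MPa, n = 1.92
The minimum is brass at n = 0.802.

brass, n = 0.802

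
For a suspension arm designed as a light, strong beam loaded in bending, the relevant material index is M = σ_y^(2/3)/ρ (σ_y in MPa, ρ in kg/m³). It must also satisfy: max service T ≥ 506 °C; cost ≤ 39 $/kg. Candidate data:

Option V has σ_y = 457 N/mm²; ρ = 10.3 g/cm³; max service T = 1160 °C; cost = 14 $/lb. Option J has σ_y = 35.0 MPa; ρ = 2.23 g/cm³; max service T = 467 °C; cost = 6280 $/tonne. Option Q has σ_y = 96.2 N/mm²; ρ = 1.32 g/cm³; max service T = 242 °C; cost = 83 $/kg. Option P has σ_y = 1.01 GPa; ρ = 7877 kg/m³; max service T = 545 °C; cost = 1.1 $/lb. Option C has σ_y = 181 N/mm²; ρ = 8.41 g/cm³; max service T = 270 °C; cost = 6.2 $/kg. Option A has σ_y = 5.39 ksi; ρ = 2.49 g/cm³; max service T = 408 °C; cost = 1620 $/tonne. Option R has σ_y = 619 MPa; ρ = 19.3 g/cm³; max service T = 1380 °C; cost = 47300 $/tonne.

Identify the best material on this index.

Screen on constraints: max service T ≥ 506 °C; cost ≤ 39 $/kg. Survivors: option V, option P.
Convert each candidate to consistent units, then evaluate M:
  option V: σ_y = 457.0 MPa, ρ = 10300 kg/m³
  option P: σ_y = 1010 MPa, ρ = 7877 kg/m³
  option P: M = 12.8×10⁻³
  option V: M = 5.76×10⁻³
Highest index: option P.

option P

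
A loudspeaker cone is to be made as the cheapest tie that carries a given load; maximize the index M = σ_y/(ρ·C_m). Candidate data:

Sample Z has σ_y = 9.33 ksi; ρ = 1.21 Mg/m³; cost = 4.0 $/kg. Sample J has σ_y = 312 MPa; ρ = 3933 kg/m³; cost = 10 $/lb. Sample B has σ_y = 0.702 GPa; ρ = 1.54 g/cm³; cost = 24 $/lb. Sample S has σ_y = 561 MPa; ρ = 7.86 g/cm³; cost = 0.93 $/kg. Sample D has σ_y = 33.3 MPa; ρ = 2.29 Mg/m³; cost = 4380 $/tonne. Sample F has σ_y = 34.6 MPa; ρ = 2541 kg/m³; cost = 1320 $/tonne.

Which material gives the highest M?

sample S

Putting every candidate on a common basis:
  sample Z: σ_y = 64.33 MPa, ρ = 1210 kg/m³, cost = 4.000 $/kg
  sample J: σ_y = 312.0 MPa, ρ = 3933 kg/m³, cost = 22.05 $/kg
  sample B: σ_y = 702.0 MPa, ρ = 1540 kg/m³, cost = 52.91 $/kg
  sample S: σ_y = 561.0 MPa, ρ = 7860 kg/m³, cost = 0.9300 $/kg
  sample D: σ_y = 33.30 MPa, ρ = 2290 kg/m³, cost = 4.380 $/kg
  sample F: σ_y = 34.60 MPa, ρ = 2541 kg/m³, cost = 1.320 $/kg
  sample S: M = 76.7 kN·m per $
  sample Z: M = 13.3 kN·m per $
  sample F: M = 10.3 kN·m per $
  sample B: M = 8.62 kN·m per $
  sample J: M = 3.60 kN·m per $
  sample D: M = 3.32 kN·m per $
Highest index: sample S.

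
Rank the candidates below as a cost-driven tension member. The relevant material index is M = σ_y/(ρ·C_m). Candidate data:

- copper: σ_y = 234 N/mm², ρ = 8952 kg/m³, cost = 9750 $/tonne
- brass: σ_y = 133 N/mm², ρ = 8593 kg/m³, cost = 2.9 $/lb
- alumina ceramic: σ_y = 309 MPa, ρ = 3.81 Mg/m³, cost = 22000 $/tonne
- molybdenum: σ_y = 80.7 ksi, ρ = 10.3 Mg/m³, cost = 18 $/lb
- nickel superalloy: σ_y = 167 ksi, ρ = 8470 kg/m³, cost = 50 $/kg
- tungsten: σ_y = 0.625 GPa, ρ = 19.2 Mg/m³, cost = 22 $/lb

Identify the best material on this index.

Normalizing units and computing the index:
  copper: σ_y = 234.0 MPa, ρ = 8952 kg/m³, cost = 9.750 $/kg
  brass: σ_y = 133.0 MPa, ρ = 8593 kg/m³, cost = 6.393 $/kg
  alumina ceramic: σ_y = 309.0 MPa, ρ = 3810 kg/m³, cost = 22.00 $/kg
  molybdenum: σ_y = 556.4 MPa, ρ = 10300 kg/m³, cost = 39.68 $/kg
  nickel superalloy: σ_y = 1151 MPa, ρ = 8470 kg/m³, cost = 50.00 $/kg
  tungsten: σ_y = 625.0 MPa, ρ = 19200 kg/m³, cost = 48.50 $/kg
  alumina ceramic: M = 3.69 kN·m per $
  nickel superalloy: M = 2.72 kN·m per $
  copper: M = 2.68 kN·m per $
  brass: M = 2.42 kN·m per $
  molybdenum: M = 1.36 kN·m per $
  tungsten: M = 0.671 kN·m per $
The maximum is for alumina ceramic.

alumina ceramic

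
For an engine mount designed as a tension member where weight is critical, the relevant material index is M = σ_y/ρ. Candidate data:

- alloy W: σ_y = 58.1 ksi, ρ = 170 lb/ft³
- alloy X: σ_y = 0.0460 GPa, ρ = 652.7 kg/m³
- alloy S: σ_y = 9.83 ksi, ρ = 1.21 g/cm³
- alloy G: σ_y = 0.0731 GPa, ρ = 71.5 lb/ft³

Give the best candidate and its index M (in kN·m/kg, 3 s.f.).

After converting to SI:
  alloy W: σ_y = 400.6 MPa, ρ = 2723 kg/m³
  alloy X: σ_y = 46.00 MPa, ρ = 652.7 kg/m³
  alloy S: σ_y = 67.78 MPa, ρ = 1210 kg/m³
  alloy G: σ_y = 73.10 MPa, ρ = 1145 kg/m³
  alloy W: M = 147 kN·m/kg
  alloy X: M = 70.5 kN·m/kg
  alloy G: M = 63.8 kN·m/kg
  alloy S: M = 56.0 kN·m/kg
Highest index: alloy W.

alloy W, M = 147 kN·m/kg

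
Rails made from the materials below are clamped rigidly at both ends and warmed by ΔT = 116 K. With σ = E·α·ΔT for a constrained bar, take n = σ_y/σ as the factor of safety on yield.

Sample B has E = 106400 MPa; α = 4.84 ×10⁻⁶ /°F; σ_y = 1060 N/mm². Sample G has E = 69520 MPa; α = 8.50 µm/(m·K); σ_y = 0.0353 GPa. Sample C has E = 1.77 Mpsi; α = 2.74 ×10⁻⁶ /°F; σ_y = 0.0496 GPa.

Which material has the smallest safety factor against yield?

With everything in SI (GPa, ×10⁻⁶/K, MPa):
  sample B: E = 106.4, α = 8.71, σ_y = 1060 → σ = 108 MPa, n = 9.86
  sample G: E = 69.52, α = 8.50, σ_y = 35.30 → σ = 68.5 MPa, n = 0.515
  sample C: E = 12.20, α = 4.93, σ_y = 49.60 → σ = 6.98 MPa, n = 7.10
Smallest n: sample G with n = 0.515.

sample G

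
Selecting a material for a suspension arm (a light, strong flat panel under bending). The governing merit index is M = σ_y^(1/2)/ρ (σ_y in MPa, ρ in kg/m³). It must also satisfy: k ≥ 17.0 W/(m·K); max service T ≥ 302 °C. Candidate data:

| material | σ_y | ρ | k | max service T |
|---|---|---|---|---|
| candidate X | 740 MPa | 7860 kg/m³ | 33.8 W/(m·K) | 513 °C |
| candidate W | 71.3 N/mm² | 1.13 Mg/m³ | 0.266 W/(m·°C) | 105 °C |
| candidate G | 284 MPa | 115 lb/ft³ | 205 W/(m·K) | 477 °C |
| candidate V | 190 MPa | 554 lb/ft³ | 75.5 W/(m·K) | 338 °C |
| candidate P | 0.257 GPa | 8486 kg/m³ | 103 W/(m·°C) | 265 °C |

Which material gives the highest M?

Screen on constraints: k ≥ 17.0 W/(m·K); max service T ≥ 302 °C. Survivors: candidate X, candidate G, candidate V.
In SI units:
  candidate X: σ_y = 740.0 MPa, ρ = 7860 kg/m³
  candidate G: σ_y = 284.0 MPa, ρ = 1842 kg/m³
  candidate V: σ_y = 190.0 MPa, ρ = 8874 kg/m³
  candidate G: M = 9.15×10⁻³
  candidate X: M = 3.46×10⁻³
  candidate V: M = 1.55×10⁻³
Highest index: candidate G.

candidate G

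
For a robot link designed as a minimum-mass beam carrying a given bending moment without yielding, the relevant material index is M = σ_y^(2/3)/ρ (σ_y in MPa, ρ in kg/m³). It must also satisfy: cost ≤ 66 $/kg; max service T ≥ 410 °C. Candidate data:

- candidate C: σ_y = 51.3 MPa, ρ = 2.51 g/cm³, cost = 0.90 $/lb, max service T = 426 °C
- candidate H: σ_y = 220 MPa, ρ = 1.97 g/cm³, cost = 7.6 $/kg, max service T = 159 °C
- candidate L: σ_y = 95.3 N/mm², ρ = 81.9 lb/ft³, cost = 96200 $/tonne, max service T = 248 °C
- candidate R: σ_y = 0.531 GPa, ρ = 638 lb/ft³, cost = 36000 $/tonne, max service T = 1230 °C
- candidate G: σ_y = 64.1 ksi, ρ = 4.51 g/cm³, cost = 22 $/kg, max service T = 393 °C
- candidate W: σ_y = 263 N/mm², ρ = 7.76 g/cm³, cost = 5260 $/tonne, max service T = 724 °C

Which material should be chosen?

Screen on constraints: cost ≤ 66 $/kg; max service T ≥ 410 °C. Survivors: candidate C, candidate R, candidate W.
Normalizing units and computing the index:
  candidate C: σ_y = 51.30 MPa, ρ = 2510 kg/m³
  candidate R: σ_y = 531.0 MPa, ρ = 10220 kg/m³
  candidate W: σ_y = 263.0 MPa, ρ = 7760 kg/m³
  candidate R: M = 6.42×10⁻³
  candidate C: M = 5.50×10⁻³
  candidate W: M = 5.29×10⁻³
The maximum is for candidate R.

candidate R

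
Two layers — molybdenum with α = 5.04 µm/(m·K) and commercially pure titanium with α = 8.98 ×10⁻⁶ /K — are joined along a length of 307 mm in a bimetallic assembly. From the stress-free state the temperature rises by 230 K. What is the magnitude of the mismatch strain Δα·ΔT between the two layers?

Δα = |5.04 − 8.98|×10⁻⁶/K = 3.94×10⁻⁶/K.
Mismatch strain = Δα·ΔT = 3.94×10⁻⁶ × 230.0 = 9.06×10⁻⁴.

9.06×10⁻⁴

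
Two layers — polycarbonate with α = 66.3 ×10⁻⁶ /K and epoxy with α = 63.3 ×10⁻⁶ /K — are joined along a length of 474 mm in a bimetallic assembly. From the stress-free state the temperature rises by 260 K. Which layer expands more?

polycarbonate

α(polycarbonate) = 66.3×10⁻⁶/K vs α(epoxy) = 63.3×10⁻⁶/K.
Higher α expands more for the same ΔT: polycarbonate.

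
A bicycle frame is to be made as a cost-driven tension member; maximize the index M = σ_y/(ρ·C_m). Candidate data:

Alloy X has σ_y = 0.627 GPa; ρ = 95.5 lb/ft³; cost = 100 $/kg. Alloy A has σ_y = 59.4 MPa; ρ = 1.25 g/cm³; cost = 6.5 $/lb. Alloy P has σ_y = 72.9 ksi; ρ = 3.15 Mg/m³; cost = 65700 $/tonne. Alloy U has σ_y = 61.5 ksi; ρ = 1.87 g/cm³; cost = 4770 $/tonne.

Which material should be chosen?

Normalizing units and computing the index:
  alloy X: σ_y = 627.0 MPa, ρ = 1530 kg/m³, cost = 100.0 $/kg
  alloy A: σ_y = 59.40 MPa, ρ = 1250 kg/m³, cost = 14.33 $/kg
  alloy P: σ_y = 502.6 MPa, ρ = 3150 kg/m³, cost = 65.70 $/kg
  alloy U: σ_y = 424.0 MPa, ρ = 1870 kg/m³, cost = 4.770 $/kg
  alloy U: M = 47.5 kN·m per $
  alloy X: M = 4.10 kN·m per $
  alloy A: M = 3.32 kN·m per $
  alloy P: M = 2.43 kN·m per $
Alloy U has the largest M.

alloy U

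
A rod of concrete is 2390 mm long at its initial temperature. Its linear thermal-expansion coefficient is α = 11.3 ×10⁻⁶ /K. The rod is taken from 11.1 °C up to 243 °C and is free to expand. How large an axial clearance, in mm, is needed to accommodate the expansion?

ΔT = 243 − 11.1 = 231.9 K.
ΔL = α·L₀·ΔT = 11.3×10⁻⁶ × 2390 mm × 231.9 K = 6.26 mm.

6.26 mm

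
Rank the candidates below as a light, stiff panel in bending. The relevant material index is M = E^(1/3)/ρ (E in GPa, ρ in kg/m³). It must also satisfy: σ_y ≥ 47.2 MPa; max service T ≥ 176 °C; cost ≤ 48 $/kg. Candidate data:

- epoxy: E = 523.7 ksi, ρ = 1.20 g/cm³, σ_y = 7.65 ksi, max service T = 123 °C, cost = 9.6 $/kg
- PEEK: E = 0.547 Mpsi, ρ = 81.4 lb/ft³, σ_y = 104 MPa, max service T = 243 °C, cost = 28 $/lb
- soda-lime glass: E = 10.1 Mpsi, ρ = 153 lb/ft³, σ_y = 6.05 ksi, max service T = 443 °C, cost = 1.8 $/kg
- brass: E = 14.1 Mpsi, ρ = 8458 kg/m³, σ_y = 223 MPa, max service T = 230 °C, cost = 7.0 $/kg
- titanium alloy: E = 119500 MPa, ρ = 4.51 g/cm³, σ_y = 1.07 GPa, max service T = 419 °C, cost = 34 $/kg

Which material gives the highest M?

Screen on constraints: σ_y ≥ 47.2 MPa; max service T ≥ 176 °C; cost ≤ 48 $/kg. Survivors: brass, titanium alloy.
Putting every candidate on a common basis:
  brass: E = 97.22 GPa, ρ = 8458 kg/m³
  titanium alloy: E = 119.5 GPa, ρ = 4510 kg/m³
  titanium alloy: M = 1.09×10⁻³
  brass: M = 0.544×10⁻³
Titanium alloy has the largest M.

titanium alloy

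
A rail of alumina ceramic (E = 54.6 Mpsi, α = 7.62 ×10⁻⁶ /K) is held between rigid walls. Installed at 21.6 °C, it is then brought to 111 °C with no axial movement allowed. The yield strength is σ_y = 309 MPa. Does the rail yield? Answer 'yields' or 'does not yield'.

E = 54.6 Mpsi = 376.5 GPa.
ΔT = 89.40 K. Constrained thermal stress σ = E·α·ΔT = 376.5×10³ MPa × 7.62×10⁻⁶ × 89.40 = 256 MPa (compressive).
Compare to σ_y = 309 MPa: σ < σ_y, so it does not yield.

does not yield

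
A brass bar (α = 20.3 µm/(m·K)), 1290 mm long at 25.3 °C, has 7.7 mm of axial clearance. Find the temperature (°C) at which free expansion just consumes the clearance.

α·L₀·ΔT = 7.7 mm ⇒ ΔT = 7.7 / (20.3×10⁻⁶ × 1290.0) = 294.0 K.
T = 25.3 + 294.0 = 319.3 °C.

319 °C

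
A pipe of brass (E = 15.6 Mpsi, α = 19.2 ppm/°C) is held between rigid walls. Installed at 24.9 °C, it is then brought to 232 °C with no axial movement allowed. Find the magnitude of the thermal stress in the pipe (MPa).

428 MPa

E = 15.6 Mpsi = 107.6 GPa.
ΔT = 207.1 K. Constrained thermal stress σ = E·α·ΔT = 107.6×10³ MPa × 19.2×10⁻⁶ × 207.1 = 428 MPa (compressive).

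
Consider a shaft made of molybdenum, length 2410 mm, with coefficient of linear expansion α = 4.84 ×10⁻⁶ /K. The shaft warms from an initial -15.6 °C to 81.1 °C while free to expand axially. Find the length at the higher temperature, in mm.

ΔT = 81.1 − (-15.6) = 96.70 K.
ΔL = α·L₀·ΔT = 4.84×10⁻⁶ × 2410 mm × 96.70 K = 1.13 mm.
L = L₀ + ΔL = 2410 + 1.13 = 2411.1 mm.

2411.1 mm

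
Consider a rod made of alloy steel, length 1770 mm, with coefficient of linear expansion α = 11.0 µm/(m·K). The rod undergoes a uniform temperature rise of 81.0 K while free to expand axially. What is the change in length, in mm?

1.58 mm

ΔL = α·L₀·ΔT = 11.0×10⁻⁶ × 1770 mm × 81.00 K = 1.58 mm.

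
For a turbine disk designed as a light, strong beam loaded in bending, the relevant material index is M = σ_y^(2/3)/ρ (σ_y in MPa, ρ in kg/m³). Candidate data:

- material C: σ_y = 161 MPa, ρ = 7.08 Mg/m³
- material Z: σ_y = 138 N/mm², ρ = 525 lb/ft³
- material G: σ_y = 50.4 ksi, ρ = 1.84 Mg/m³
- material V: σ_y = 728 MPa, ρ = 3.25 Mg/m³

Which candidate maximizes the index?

In SI units:
  material C: σ_y = 161.0 MPa, ρ = 7080 kg/m³
  material Z: σ_y = 138.0 MPa, ρ = 8410 kg/m³
  material G: σ_y = 347.5 MPa, ρ = 1840 kg/m³
  material V: σ_y = 728.0 MPa, ρ = 3250 kg/m³
  material G: M = 26.9×10⁻³
  material V: M = 24.9×10⁻³
  material C: M = 4.18×10⁻³
  material Z: M = 3.18×10⁻³
Highest index: material G.

material G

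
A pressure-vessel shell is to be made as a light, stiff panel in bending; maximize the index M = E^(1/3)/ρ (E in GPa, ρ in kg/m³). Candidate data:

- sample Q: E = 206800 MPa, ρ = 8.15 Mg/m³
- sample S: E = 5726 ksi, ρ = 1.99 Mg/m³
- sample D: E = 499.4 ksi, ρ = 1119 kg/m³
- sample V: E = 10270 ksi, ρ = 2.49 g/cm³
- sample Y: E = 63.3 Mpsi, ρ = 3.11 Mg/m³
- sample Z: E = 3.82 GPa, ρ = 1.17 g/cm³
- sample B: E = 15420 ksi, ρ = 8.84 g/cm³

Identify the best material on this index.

sample Y

Normalizing units and computing the index:
  sample Q: E = 206.8 GPa, ρ = 8150 kg/m³
  sample S: E = 39.48 GPa, ρ = 1990 kg/m³
  sample D: E = 3.443 GPa, ρ = 1119 kg/m³
  sample V: E = 70.81 GPa, ρ = 2490 kg/m³
  sample Y: E = 436.4 GPa, ρ = 3110 kg/m³
  sample Z: E = 3.820 GPa, ρ = 1170 kg/m³
  sample B: E = 106.3 GPa, ρ = 8840 kg/m³
  sample Y: M = 2.44×10⁻³
  sample S: M = 1.71×10⁻³
  sample V: M = 1.66×10⁻³
  sample D: M = 1.35×10⁻³
  sample Z: M = 1.34×10⁻³
  sample Q: M = 0.726×10⁻³
  sample B: M = 0.536×10⁻³
Sample Y has the largest M.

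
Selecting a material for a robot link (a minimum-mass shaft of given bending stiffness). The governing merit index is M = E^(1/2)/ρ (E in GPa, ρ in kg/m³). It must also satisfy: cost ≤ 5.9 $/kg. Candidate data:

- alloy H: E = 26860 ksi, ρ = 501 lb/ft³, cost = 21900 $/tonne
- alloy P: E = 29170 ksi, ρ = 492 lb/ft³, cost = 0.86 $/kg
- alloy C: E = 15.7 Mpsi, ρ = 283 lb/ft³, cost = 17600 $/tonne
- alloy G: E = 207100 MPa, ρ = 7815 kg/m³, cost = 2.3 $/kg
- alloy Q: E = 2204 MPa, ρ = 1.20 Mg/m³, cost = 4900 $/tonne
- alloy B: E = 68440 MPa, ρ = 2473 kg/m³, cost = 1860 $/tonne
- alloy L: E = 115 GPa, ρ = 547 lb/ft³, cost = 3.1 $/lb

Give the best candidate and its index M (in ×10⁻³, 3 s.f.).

Screen on constraints: cost ≤ 5.9 $/kg. Survivors: alloy P, alloy G, alloy Q, alloy B.
Normalizing units and computing the index:
  alloy P: E = 201.1 GPa, ρ = 7881 kg/m³
  alloy G: E = 207.1 GPa, ρ = 7815 kg/m³
  alloy Q: E = 2.204 GPa, ρ = 1200 kg/m³
  alloy B: E = 68.44 GPa, ρ = 2473 kg/m³
  alloy B: M = 3.35×10⁻³
  alloy G: M = 1.84×10⁻³
  alloy P: M = 1.80×10⁻³
  alloy Q: M = 1.24×10⁻³
Alloy B ranks first.

alloy B, M = 3.35×10⁻³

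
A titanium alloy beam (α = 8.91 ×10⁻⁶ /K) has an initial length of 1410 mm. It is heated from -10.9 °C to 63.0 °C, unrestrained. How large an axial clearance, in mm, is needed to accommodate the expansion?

0.928 mm

ΔT = 63.0 − (-10.9) = 73.90 K.
ΔL = α·L₀·ΔT = 8.91×10⁻⁶ × 1410 mm × 73.90 K = 0.928 mm.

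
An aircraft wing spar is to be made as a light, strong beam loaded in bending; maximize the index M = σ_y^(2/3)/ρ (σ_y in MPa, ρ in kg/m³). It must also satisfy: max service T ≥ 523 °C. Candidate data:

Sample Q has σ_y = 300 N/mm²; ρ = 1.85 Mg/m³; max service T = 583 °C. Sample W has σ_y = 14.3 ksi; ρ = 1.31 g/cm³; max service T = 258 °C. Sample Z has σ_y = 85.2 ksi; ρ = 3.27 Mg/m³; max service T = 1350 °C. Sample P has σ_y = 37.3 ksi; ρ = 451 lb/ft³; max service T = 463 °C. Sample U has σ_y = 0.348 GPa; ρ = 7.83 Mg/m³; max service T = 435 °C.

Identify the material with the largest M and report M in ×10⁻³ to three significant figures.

Screen on constraints: max service T ≥ 523 °C. Survivors: sample Q, sample Z.
Normalizing units and computing the index:
  sample Q: σ_y = 300.0 MPa, ρ = 1850 kg/m³
  sample Z: σ_y = 587.4 MPa, ρ = 3270 kg/m³
  sample Q: M = 24.2×10⁻³
  sample Z: M = 21.4×10⁻³
The maximum is for sample Q.

sample Q, M = 24.2×10⁻³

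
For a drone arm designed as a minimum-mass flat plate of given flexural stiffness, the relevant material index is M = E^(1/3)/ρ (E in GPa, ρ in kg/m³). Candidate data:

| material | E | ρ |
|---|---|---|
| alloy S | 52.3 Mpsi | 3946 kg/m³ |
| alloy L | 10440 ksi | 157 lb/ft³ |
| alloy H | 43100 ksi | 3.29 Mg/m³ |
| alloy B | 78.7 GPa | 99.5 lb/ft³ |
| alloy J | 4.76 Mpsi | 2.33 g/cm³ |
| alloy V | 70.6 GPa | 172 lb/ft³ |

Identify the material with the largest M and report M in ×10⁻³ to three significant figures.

In SI units:
  alloy S: E = 360.6 GPa, ρ = 3946 kg/m³
  alloy L: E = 71.98 GPa, ρ = 2515 kg/m³
  alloy H: E = 297.2 GPa, ρ = 3290 kg/m³
  alloy B: E = 78.70 GPa, ρ = 1594 kg/m³
  alloy J: E = 32.82 GPa, ρ = 2330 kg/m³
  alloy V: E = 70.60 GPa, ρ = 2755 kg/m³
  alloy B: M = 2.69×10⁻³
  alloy H: M = 2.03×10⁻³
  alloy S: M = 1.80×10⁻³
  alloy L: M = 1.65×10⁻³
  alloy V: M = 1.50×10⁻³
  alloy J: M = 1.37×10⁻³
The maximum is for alloy B.

alloy B, M = 2.69×10⁻³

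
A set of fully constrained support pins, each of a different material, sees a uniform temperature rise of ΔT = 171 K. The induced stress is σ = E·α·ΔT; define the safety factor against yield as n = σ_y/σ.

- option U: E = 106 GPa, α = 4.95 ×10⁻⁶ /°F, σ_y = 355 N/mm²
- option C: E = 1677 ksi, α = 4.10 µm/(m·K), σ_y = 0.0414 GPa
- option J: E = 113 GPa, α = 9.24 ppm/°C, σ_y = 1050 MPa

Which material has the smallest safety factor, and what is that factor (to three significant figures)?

option U, n = 2.20

In consistent units (E in GPa, α in ×10⁻⁶/K, σ_y in MPa):
  option U: E = 106.0, α = 8.91, σ_y = 355.0 → σ = 162 MPa, n = 2.20
  option C: E = 11.56, α = 4.10, σ_y = 41.40 → σ = 8.11 MPa, n = 5.11
  option J: E = 113.0, α = 9.24, σ_y = 1050 → σ = 179 MPa, n = 5.88
Smallest n: option U with n = 2.20.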